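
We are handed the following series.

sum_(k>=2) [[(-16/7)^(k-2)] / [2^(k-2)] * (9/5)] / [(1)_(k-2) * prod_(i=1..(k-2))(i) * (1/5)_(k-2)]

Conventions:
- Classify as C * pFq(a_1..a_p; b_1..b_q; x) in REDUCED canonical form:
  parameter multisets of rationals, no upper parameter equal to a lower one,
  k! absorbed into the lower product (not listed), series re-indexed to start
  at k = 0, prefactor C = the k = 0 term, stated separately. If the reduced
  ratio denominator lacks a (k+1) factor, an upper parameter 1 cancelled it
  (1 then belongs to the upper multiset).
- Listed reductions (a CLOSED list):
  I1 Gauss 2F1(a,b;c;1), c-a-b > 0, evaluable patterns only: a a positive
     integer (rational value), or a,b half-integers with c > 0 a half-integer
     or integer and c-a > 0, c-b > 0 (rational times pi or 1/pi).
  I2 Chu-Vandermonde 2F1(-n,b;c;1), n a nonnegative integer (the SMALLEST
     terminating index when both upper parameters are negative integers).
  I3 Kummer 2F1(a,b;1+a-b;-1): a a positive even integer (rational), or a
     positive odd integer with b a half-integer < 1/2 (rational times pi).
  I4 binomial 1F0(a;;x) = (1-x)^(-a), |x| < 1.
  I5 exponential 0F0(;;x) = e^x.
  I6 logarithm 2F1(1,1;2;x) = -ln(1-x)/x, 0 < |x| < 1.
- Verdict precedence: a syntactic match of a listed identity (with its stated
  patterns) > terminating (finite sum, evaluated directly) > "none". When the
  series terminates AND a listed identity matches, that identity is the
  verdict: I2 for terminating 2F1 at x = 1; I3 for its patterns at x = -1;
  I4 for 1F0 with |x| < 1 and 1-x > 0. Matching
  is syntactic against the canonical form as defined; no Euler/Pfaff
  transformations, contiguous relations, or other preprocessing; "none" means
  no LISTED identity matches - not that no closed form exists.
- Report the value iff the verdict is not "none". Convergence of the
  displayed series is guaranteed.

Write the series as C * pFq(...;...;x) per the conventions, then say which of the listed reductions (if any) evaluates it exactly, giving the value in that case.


Canonical form: C = 9/5 times 0F2 with upper {-}, lower {1/5, 1}, x = -8/7. Verdict: none. Every listed pattern misses the 0F2 form at -8/7, upper {-}.

Key step: from the first term 9/5: the two k-th powers (C = 9/5) combine into one argument.
Step ratio: r(k) = (-8/7) * 1 / [(k+1/5) (k+1) (k+1)] - rational in k. x = (-8/7); t_0 = 9/5; negate the roots.


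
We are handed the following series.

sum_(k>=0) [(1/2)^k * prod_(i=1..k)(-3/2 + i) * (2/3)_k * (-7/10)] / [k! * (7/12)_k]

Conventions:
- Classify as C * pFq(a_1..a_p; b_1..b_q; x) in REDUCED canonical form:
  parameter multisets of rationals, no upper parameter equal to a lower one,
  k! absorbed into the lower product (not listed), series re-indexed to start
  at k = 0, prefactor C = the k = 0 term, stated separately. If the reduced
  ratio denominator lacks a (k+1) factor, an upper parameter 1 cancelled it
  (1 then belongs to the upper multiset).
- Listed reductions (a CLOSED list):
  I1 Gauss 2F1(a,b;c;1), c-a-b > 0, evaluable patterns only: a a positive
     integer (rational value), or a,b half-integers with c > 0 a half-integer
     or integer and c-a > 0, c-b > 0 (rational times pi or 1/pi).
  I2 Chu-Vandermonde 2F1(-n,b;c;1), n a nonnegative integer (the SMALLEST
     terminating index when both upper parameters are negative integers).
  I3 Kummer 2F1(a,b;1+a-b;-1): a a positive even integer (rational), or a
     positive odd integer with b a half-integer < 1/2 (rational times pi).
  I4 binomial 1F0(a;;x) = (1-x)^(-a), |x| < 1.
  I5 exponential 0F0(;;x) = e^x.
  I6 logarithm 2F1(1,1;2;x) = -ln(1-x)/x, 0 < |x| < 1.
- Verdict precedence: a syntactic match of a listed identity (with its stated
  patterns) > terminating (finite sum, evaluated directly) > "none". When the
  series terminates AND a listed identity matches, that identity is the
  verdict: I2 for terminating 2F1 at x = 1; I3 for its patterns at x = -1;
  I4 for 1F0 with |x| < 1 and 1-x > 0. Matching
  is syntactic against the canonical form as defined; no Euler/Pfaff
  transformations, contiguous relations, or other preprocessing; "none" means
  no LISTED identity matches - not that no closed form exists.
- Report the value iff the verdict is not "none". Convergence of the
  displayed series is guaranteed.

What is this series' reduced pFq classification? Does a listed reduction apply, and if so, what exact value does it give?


Prefactor -7/10, argument 1/2: 2F1 with upper {-1/2, 2/3} over lower {7/12}. Verdict: no listed reduction: x = 1/2 and upper {-1/2, 2/3} fail every I1-I6 pattern.

First insight: t_0 = -7/10 here, and the running product (prefactor -7/10) telescopes to a rising factorial.
Consecutive-term ratio: r(k) = (1/2) * (k-1/2) (k+2/3) / [(k+7/12) (k+1)] - rational in k. x = (1/2); t_0 = -7/10; negate the roots.


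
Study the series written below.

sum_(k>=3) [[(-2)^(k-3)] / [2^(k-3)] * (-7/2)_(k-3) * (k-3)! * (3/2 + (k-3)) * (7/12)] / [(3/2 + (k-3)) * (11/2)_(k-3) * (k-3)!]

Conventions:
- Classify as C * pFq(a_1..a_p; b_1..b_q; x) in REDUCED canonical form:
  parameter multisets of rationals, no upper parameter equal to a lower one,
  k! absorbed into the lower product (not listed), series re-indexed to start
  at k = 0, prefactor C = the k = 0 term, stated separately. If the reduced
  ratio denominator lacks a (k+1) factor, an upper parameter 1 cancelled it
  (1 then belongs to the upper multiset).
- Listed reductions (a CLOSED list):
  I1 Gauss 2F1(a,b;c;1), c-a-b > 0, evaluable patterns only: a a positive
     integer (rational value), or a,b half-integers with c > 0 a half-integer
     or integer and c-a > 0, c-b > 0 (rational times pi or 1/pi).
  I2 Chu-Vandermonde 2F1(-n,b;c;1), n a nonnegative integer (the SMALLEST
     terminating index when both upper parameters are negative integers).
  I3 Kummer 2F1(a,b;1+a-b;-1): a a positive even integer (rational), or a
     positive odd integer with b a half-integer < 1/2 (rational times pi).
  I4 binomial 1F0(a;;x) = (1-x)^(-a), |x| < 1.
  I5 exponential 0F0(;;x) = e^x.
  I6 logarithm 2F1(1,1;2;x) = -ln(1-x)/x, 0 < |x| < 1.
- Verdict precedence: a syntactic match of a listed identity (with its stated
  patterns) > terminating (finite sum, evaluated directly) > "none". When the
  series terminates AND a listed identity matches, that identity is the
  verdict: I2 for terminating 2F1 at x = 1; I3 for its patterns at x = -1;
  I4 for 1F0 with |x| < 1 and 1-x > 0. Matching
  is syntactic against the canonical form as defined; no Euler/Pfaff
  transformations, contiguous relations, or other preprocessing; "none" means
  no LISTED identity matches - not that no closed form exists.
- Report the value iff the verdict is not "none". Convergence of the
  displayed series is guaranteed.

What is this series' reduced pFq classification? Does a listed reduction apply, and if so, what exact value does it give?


Canonical form: C = 7/12 times 2F1 with upper {-7/2, 1}, lower {11/2}, x = -1. Verdict: Kummer's theorem (I3) applies (x = -1; c = 11/2 equals 1+a-b for upper {-7/2, 1}: listed pattern). Value: (735/2048) * pi.

Structural cue: from the first term 7/12: the factorial ratio (prefactor 7/12) (k+a-1)!/(a-1)! is a rising factorial (a)_k.
Term ratio: r(k) = (-1) * (k-7/2) (k+1) / [(k+11/2) (k+1)] - rational in k, leading ratio (-1); with t_0 = 7/12, classification follows.


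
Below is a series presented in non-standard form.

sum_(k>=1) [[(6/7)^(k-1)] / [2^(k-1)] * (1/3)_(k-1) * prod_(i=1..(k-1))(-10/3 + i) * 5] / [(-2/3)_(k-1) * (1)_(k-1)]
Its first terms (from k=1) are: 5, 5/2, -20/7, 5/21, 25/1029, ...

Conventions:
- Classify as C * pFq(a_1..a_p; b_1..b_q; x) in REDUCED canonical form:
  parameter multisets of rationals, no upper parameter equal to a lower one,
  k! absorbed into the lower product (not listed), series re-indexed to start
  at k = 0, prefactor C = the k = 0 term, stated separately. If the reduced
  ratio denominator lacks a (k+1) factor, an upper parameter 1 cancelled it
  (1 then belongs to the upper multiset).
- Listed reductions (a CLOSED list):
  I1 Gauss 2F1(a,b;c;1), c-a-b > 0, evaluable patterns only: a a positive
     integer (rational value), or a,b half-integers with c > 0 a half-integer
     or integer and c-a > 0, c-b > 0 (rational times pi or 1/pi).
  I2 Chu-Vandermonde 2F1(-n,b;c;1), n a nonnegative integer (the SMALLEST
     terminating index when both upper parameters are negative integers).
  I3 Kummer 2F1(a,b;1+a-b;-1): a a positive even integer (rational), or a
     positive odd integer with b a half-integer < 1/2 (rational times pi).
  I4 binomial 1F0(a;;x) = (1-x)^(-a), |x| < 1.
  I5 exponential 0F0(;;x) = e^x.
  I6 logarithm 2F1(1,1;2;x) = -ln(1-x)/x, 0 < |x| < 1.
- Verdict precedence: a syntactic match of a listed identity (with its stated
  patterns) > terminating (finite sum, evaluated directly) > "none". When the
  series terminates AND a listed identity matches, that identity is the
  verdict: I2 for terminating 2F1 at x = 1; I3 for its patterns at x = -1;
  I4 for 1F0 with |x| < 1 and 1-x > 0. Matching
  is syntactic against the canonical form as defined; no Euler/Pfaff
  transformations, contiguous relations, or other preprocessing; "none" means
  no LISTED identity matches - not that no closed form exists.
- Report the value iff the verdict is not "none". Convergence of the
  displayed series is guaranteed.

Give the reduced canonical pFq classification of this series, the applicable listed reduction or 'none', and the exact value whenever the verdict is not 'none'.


Reduced: x = 3/7, 2F1, upper = {-7/3, 1/3}, lower = {-2/3}, C = 5. Verdict: none. A 2F1 with upper {-7/3, 1/3} fits none of I1-I6 at x = 3/7; the sum runs forever.

Key step: from the first term 5: (1)_k (C = 5) is k! itself.
Step ratio: r(k) = (3/7) * (k-7/3) (k+1/3) / [(k-2/3) (k+1)] - poly over poly, x = (3/7) from leading terms; C = 5 at k = 0.


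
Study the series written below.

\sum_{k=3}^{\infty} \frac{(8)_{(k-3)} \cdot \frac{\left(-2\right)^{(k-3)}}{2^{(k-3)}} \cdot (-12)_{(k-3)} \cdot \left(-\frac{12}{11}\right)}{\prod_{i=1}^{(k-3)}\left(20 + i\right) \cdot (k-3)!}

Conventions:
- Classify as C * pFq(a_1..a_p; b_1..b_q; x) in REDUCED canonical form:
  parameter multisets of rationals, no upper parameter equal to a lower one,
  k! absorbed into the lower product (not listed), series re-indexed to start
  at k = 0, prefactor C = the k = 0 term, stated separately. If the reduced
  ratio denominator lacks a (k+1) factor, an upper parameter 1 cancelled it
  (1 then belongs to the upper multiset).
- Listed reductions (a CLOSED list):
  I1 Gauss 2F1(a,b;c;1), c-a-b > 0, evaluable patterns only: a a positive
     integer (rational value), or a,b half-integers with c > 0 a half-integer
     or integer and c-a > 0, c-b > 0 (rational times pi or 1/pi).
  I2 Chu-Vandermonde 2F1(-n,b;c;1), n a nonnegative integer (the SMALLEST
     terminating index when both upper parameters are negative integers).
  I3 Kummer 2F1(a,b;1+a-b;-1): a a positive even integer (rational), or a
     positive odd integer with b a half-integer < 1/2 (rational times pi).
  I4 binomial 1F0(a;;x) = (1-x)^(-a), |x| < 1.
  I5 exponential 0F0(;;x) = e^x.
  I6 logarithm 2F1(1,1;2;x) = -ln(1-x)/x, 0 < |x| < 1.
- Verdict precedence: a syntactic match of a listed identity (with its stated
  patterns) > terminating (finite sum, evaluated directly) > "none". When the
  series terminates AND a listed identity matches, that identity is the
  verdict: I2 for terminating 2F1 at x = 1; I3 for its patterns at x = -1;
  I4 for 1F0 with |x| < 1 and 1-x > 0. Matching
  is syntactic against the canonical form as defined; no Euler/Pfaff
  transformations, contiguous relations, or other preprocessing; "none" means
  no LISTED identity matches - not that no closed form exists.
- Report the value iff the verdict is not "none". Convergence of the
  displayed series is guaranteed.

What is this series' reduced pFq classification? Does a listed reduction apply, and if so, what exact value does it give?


At argument -1: a 2F1 with upper {-12, 8}, lower {21}, scaled by C = -\frac{12}{11}. Verdict: Kummer's theorem (I3) applies (x = -1; c = 21 equals 1+a-b for upper {-12, 8}: listed pattern). Value: -\frac{5814}{77}.

The tell: t_0 = -\frac{12}{11} here, and the two k-th powers (prefactor -12/11) combine into one argument.
Consecutive-term ratio: r(k) = -1 * (k-12) (k+8) / [(k+21) (k+1)] - rational in k. x = -1; t_0 = -\frac{12}{11}; negate the roots.


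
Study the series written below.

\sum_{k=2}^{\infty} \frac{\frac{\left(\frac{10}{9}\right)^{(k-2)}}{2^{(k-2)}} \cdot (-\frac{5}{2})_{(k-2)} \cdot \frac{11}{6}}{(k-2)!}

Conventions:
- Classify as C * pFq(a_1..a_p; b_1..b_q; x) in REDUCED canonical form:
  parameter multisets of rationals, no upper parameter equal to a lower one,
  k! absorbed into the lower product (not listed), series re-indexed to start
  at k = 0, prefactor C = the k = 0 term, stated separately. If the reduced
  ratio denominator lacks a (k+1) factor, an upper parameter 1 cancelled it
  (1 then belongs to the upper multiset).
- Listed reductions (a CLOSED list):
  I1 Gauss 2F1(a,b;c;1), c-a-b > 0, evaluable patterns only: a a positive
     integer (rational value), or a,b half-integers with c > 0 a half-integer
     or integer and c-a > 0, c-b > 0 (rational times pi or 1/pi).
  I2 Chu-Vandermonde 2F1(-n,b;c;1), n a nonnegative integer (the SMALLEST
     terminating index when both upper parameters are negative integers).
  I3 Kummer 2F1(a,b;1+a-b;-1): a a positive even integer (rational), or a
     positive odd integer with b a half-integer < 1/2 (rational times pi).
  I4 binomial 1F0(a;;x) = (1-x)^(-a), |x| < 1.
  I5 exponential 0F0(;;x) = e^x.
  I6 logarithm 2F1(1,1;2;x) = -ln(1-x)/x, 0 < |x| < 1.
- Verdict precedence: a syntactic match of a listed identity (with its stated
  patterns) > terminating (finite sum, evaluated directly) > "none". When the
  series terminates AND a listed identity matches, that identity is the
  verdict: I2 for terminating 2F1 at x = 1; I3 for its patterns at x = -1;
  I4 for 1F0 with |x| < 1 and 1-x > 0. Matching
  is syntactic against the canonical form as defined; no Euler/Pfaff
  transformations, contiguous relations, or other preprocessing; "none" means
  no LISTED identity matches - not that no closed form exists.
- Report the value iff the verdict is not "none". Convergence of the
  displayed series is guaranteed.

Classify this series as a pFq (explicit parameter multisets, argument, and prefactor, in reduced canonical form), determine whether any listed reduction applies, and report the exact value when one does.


Reduced: x = \frac{5}{9}, 1F0, upper = {-\frac{5}{2}}, lower = {-}, C = \frac{11}{6}. Verdict: binomial (I4) matches (the 1F0 binomial series: exponent 5/2, x = \frac{5}{9}). Exact value: \frac{11}{6} \cdot \left(\frac{4}{9}\right)^{\frac{5}{2}}.

Key observation: from the first term \frac{11}{6}: the two k-th powers (C = 11/6, x = 5/9) combine into one argument.
Adjacent-term ratio: r(k) = \frac{5}{9} * (k-\frac{5}{2}) / [(k+1)] - rational in k, leading ratio \frac{5}{9}; with t_0 = \frac{11}{6}, classification follows.


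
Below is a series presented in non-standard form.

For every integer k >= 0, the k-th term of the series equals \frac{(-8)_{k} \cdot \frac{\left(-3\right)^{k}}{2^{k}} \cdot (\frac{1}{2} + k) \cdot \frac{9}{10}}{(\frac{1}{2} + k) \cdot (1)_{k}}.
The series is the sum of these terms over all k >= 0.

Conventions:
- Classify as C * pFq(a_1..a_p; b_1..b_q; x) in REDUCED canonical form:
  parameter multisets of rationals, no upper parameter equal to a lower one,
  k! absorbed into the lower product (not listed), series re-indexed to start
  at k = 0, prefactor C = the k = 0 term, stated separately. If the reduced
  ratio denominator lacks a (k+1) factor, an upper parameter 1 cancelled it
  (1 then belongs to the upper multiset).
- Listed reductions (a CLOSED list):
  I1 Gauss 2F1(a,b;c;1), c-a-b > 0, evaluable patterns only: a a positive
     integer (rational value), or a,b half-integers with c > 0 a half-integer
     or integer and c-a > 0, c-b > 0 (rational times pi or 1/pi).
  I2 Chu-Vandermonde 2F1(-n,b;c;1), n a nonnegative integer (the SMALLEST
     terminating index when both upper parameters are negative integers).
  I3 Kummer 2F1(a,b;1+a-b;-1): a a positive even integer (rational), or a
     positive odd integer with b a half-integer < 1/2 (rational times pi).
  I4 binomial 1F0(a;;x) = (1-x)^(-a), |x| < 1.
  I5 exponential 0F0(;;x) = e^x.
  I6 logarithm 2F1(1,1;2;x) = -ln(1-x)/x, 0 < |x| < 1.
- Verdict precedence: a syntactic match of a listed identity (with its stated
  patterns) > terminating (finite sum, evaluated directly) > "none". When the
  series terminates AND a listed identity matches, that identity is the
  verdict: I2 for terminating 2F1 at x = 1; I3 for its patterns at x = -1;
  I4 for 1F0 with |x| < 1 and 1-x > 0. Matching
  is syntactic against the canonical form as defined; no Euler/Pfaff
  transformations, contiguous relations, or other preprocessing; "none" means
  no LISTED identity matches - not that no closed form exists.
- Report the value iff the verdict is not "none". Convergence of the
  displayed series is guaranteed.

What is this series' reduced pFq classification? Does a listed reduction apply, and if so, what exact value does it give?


Classification (C = \frac{9}{10}): 1F0 with upper {-8}, lower {-}, argument x = -\frac{3}{2}. Verdict: terminating - no listed pattern fits, but -8 in the upper list cuts the series at k = 8; direct evaluation. Value: \frac{703125}{512}.

Structural cue: x = -\frac{3}{2} and the two geometric factors (C = 9/10) combine into one argument.
Term ratio: r(k) = -\frac{3}{2} * (k-8) / [(k+1)] - rational in k. x = -\frac{3}{2}; t_0 = \frac{9}{10}; negate the roots.


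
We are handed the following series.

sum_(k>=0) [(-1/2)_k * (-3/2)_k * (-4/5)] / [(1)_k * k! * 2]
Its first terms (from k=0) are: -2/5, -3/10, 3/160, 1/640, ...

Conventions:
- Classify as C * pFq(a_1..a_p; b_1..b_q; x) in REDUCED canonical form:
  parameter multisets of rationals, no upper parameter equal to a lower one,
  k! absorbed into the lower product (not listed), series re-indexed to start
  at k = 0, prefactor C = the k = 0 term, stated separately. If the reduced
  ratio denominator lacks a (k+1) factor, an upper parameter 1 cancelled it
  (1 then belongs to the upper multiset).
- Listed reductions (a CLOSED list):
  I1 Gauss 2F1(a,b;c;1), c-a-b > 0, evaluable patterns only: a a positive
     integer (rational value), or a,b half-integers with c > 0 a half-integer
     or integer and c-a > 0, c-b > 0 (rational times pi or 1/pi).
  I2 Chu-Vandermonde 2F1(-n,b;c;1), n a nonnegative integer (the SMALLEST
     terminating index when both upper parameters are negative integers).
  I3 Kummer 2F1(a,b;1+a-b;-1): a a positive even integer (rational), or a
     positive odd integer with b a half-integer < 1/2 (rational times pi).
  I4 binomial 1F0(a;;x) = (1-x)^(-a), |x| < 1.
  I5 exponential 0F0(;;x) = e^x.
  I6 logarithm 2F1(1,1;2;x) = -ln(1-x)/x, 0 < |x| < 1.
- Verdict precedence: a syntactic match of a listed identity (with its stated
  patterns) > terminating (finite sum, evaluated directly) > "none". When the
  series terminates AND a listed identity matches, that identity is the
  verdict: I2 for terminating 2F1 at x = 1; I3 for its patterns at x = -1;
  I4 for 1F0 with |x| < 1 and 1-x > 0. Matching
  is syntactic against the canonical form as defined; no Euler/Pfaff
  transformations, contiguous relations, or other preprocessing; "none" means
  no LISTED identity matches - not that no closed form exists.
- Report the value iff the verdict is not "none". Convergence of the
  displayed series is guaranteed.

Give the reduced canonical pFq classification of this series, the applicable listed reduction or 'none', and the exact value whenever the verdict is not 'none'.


Canonical form: C = -2/5 times 2F1 with upper {-3/2, -1/2}, lower {1}, x = 1. Verdict at x = 1: Gauss (I1, half-integer pattern) matches (x = 1; upper {-3/2, -1/2} half-integers, c = 1 in the evaluable pattern). Its exact value is (-32/15) / pi.

First insight: x = 1 and the constant factors (C = -2/5) combine into one prefactor.
Adjacent-term ratio: r(k) = 1 * (k-3/2) (k-1/2) / [(k+1) (k+1)] - rational in k, leading ratio 1; with t_0 = -2/5, classification follows.


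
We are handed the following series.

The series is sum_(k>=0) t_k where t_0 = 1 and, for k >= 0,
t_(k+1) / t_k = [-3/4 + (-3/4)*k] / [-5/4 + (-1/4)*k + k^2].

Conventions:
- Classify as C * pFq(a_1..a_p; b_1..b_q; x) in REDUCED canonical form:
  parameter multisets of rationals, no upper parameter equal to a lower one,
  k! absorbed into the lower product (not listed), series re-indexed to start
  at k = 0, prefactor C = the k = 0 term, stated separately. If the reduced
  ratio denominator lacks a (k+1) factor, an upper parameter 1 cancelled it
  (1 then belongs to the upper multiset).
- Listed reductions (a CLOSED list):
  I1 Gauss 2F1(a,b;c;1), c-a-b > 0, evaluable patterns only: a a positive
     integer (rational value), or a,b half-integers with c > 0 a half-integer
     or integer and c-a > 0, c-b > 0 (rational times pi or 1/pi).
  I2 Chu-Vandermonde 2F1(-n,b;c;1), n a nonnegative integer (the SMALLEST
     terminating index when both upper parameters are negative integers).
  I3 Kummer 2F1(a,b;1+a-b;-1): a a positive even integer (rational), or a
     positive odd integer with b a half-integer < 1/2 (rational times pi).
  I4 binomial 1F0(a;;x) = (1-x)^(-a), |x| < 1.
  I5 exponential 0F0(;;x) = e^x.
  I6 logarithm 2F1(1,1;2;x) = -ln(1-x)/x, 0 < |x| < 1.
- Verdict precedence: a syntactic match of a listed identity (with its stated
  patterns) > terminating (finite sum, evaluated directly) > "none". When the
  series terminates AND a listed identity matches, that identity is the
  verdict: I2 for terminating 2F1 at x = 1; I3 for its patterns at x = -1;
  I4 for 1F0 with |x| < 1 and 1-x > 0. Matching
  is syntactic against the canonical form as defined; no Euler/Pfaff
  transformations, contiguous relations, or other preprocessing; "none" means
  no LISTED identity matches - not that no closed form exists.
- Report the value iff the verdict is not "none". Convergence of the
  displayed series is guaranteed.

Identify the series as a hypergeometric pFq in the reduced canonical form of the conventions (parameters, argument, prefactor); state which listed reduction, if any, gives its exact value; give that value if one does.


This is 1 * 1F1(1; -5/4; -3/4) in reduced canonical form. Verdict: none (x = -3/4): each listed identity misses the multisets {1} ; {-5/4}.

Structural cue: with t_0 = 1, roots of the ratio polynomials (prefactor 1) are the negated parameters.
Step ratio: r(k) = (-3/4) * (k+1) / [(k-5/4) (k+1)] - rational; roots negated = parameters, x = (-3/4), C = 1.


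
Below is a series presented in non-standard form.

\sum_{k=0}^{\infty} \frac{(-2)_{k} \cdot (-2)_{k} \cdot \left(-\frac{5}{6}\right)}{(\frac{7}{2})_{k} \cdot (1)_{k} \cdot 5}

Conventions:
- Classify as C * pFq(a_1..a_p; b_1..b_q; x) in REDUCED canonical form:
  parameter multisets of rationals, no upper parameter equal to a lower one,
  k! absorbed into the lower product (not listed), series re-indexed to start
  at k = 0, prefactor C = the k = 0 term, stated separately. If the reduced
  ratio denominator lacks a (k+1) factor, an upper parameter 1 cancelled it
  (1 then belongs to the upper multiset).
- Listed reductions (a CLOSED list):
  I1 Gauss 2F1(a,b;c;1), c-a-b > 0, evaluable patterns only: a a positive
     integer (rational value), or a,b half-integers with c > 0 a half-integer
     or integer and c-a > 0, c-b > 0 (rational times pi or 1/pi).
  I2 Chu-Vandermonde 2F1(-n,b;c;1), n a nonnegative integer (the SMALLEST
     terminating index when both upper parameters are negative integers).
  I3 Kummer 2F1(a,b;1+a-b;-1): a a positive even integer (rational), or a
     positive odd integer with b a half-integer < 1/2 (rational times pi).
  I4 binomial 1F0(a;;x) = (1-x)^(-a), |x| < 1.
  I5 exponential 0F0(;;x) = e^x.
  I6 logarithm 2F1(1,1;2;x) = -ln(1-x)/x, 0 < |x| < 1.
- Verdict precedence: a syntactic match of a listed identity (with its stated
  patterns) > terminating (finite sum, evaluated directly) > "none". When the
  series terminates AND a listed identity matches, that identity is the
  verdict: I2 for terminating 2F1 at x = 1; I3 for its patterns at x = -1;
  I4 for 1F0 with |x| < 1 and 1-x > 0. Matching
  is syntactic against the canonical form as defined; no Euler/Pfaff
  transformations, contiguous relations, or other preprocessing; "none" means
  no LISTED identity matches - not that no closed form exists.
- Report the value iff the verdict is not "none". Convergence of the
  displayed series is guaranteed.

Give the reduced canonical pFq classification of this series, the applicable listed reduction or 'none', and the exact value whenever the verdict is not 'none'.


The series (x = 1) is 2F1: upper {-2, -2}, lower {\frac{7}{2}}, prefactor -\frac{1}{6}. Verdict: the Chu-Vandermonde identity I2 matches (terminating 2F1 at x = 1 with n = 2, b = -2, c = \frac{7}{2}). Value: -\frac{143}{378}.

Key observation: x = 1 and (1)_k (prefactor -1/6) is k! itself.
Step ratio: r(k) = 1 * (k-2) (k-2) / [(k+\frac{7}{2}) (k+1)] ; factor over Q: parameters, x = 1, and C = -\frac{1}{6}.


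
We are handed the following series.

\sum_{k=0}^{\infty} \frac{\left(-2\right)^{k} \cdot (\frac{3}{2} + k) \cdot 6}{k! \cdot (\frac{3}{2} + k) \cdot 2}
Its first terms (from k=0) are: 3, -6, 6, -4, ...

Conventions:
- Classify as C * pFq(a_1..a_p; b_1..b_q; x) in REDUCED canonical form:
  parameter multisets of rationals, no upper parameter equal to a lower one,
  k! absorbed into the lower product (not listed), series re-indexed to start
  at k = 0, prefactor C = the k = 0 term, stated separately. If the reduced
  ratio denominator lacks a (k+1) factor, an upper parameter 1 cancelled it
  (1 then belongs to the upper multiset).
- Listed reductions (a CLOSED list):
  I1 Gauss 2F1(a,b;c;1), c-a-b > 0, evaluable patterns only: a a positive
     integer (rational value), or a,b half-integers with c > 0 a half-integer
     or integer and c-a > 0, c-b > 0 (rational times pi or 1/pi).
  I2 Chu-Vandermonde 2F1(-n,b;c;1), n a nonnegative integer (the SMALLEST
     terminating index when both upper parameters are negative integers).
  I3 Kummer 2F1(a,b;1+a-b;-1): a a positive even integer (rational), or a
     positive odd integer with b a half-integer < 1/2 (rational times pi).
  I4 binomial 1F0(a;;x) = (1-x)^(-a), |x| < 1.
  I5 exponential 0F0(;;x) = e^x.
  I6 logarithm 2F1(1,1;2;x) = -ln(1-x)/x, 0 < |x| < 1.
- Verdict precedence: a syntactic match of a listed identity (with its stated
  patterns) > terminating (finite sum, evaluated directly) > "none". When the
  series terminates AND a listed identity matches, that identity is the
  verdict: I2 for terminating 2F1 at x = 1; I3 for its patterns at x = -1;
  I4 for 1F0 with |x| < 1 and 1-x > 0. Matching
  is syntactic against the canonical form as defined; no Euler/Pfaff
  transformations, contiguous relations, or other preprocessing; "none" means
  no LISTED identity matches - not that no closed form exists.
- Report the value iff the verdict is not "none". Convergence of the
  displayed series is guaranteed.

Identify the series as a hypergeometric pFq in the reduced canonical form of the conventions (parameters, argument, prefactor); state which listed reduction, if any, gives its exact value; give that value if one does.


At argument -2: a 0F0 with upper {-}, lower {-}, scaled by C = 3. Verdict: this is exponential (I5) (the 0F0 exponential series at x = -2). Its exact value is 3 \cdot e^{-2}.

The tell: t_0 = 3 here, and k + 3/2 divides numerator and denominator alike; C = 3 after cancelling.
Consecutive-term ratio: r(k) = -2 * 1 / [(k+1)] - rational in k. x = -2; t_0 = 3; negate the roots.


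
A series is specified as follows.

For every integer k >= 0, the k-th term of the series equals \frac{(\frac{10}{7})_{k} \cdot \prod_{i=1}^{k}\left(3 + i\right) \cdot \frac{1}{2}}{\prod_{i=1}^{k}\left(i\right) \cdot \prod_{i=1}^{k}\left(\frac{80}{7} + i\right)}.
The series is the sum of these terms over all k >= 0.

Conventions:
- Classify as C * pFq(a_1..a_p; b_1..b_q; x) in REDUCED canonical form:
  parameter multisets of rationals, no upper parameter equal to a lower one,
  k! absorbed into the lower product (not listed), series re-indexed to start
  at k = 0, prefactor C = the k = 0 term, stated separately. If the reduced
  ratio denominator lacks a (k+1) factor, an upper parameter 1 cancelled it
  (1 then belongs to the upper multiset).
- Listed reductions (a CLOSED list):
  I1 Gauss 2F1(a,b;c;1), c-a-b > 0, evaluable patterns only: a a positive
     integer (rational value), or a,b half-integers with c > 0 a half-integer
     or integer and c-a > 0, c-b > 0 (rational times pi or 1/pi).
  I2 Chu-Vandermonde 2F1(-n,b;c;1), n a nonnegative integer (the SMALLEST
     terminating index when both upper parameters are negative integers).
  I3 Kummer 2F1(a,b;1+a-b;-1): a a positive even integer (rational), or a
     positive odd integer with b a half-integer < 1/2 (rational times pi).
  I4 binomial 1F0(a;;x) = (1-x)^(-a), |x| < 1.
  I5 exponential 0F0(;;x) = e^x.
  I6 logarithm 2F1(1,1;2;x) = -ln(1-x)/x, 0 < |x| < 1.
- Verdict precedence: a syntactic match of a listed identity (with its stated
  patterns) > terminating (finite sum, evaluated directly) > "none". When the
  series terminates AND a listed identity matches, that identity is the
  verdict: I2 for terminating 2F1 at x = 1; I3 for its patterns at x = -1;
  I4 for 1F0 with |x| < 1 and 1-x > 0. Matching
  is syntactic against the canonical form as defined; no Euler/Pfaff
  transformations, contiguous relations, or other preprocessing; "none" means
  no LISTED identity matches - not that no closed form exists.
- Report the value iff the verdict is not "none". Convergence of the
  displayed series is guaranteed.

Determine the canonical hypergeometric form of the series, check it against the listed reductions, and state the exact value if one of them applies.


With C = \frac{1}{2}: the canonical form is 2F1(\frac{10}{7}, 4; \frac{87}{7}; 1). Verdict: Gauss's theorem (I1) fires (x = 1: the Gamma ratio telescopes since c-a-b = 7 > 0 and a = 4 in Z>0). Sum: \frac{47377}{50421}.

Key step: t_0 = \frac{1}{2} here, and the product of the first k integers (C = 1/2, x = 1) is k!.
Step ratio: r(k) = 1 * (k+\frac{10}{7}) (k+4) / [(k+\frac{87}{7}) (k+1)] ; factor over Q: parameters, x = 1, and C = \frac{1}{2}.


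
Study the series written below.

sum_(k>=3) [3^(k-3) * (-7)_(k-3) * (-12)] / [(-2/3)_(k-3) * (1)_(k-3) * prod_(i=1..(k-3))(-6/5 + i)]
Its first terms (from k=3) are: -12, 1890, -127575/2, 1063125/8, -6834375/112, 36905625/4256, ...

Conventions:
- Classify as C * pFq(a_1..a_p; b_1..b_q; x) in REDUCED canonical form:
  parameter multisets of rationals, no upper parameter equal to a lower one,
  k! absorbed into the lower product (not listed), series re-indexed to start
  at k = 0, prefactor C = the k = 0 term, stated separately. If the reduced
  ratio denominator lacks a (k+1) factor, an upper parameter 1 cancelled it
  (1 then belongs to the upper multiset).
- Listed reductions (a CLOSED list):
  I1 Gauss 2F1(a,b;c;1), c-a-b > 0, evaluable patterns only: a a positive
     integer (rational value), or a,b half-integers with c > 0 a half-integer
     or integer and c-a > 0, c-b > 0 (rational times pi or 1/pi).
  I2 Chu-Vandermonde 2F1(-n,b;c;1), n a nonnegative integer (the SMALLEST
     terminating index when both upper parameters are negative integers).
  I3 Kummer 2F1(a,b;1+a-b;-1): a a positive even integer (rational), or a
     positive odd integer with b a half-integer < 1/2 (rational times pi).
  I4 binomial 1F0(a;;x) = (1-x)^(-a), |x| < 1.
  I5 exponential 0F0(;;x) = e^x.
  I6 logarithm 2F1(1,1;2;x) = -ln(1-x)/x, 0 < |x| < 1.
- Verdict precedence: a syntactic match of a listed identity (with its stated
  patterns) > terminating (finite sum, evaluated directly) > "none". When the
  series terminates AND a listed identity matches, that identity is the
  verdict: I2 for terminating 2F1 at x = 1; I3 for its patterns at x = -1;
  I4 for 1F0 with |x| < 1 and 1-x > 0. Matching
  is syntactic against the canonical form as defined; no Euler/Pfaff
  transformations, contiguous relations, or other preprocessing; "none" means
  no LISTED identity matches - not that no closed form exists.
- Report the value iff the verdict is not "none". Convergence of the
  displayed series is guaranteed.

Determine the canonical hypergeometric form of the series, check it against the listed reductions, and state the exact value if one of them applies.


Reduced: x = 3, 1F2, upper = {-7}, lower = {-2/3, -1/5}, C = -12. Verdict: terminating. With -7 upstairs the series is a 8-term polynomial sum; evaluated term by term. Sum: 26194187580681/1437642752.

Structural cue: t_0 = -12 here, and (1)_k (prefactor -12) is k! itself.
Adjacent-term ratio: r(k) = 3 * (k-7) / [(k-2/3) (k-1/5) (k+1)] ; factor over Q: parameters, x = 3, and C = -12.


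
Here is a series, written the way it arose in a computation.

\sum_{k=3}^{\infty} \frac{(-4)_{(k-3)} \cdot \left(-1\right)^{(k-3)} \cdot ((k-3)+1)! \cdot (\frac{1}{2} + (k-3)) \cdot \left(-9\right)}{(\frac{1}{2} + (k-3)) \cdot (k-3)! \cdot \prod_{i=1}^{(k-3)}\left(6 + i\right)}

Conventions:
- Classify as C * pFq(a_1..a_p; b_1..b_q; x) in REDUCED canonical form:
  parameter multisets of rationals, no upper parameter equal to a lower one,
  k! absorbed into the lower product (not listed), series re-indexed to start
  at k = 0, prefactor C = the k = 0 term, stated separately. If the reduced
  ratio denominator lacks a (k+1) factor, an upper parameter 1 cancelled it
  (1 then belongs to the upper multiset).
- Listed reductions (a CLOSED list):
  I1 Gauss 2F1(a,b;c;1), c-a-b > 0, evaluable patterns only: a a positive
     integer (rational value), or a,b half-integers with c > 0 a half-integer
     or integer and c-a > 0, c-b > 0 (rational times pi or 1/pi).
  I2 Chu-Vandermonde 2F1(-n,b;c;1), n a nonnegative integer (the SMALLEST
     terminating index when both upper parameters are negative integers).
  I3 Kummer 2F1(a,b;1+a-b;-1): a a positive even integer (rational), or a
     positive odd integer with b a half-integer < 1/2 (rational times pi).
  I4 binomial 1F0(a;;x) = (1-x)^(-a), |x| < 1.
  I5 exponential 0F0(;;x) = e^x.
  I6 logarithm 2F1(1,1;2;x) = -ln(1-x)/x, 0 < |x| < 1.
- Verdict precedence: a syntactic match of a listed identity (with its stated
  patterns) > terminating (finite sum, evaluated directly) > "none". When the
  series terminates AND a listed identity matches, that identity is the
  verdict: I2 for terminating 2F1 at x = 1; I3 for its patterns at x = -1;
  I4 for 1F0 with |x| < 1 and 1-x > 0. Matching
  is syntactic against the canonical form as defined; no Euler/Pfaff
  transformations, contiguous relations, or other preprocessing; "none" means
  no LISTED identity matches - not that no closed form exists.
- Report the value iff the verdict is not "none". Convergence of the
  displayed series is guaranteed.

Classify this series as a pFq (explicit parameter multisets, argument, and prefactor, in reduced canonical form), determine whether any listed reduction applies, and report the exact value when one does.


Key observation: t_0 = -9 here, and striking the common factor k + 1/2 reduces the term (prefactor -9).
Consecutive-term ratio: r(k) = -1 * (k-4) (k+2) / [(k+7) (k+1)] - rational in k. x = -1; t_0 = -9; negate the roots.

x = -1 here; the reduced form reads 2F1, upper {-4, 2}, lower {7}, C = -9. Verdict: Kummer's theorem (I3) fires (x = -1; c = 7 equals 1+a-b for upper {-4, 2}: listed pattern). Its exact value is -27.


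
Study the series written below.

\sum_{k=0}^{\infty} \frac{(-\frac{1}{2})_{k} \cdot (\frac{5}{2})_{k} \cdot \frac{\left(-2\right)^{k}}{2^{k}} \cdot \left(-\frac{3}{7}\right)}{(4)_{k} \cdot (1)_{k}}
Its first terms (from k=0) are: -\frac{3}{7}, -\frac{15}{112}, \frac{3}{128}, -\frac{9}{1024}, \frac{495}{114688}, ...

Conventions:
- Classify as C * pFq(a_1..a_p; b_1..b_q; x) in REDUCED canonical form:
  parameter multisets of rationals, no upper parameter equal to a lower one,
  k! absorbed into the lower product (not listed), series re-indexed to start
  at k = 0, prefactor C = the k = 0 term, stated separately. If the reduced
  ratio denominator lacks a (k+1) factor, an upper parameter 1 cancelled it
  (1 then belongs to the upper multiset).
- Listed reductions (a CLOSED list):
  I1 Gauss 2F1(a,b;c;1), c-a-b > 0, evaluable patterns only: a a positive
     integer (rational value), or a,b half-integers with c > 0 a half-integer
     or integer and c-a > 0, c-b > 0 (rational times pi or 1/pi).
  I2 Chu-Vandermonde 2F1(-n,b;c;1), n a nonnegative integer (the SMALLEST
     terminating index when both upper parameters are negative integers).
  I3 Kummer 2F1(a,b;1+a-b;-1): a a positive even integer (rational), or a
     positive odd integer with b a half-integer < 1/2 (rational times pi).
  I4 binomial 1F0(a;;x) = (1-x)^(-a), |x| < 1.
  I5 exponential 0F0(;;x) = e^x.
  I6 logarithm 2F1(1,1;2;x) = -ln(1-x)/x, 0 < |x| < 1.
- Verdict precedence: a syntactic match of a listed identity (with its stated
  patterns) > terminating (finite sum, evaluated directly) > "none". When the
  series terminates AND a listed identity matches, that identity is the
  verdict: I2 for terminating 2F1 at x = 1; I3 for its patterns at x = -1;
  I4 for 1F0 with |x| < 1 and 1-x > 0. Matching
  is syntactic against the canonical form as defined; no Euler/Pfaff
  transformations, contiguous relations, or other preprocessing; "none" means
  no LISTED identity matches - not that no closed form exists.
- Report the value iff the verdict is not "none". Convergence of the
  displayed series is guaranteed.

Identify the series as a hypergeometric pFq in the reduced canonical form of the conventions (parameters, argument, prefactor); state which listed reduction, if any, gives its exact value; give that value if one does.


First insight: t_0 being -\frac{3}{7}, the two k-th powers (C = -3/7, x = -1) combine into one argument.
Ratio: r(k) = -1 * (k-\frac{1}{2}) (k+\frac{5}{2}) / [(k+4) (k+1)] - rational in k, leading ratio -1; with t_0 = -\frac{3}{7}, classification follows.

Prefactor -\frac{3}{7}, argument -1: 2F1 with upper {-\frac{1}{2}, \frac{5}{2}} over lower {4}. Verdict: none. A 2F1 with upper {-\frac{1}{2}, \frac{5}{2}} fits none of I1-I6 at x = -1; the sum runs forever.


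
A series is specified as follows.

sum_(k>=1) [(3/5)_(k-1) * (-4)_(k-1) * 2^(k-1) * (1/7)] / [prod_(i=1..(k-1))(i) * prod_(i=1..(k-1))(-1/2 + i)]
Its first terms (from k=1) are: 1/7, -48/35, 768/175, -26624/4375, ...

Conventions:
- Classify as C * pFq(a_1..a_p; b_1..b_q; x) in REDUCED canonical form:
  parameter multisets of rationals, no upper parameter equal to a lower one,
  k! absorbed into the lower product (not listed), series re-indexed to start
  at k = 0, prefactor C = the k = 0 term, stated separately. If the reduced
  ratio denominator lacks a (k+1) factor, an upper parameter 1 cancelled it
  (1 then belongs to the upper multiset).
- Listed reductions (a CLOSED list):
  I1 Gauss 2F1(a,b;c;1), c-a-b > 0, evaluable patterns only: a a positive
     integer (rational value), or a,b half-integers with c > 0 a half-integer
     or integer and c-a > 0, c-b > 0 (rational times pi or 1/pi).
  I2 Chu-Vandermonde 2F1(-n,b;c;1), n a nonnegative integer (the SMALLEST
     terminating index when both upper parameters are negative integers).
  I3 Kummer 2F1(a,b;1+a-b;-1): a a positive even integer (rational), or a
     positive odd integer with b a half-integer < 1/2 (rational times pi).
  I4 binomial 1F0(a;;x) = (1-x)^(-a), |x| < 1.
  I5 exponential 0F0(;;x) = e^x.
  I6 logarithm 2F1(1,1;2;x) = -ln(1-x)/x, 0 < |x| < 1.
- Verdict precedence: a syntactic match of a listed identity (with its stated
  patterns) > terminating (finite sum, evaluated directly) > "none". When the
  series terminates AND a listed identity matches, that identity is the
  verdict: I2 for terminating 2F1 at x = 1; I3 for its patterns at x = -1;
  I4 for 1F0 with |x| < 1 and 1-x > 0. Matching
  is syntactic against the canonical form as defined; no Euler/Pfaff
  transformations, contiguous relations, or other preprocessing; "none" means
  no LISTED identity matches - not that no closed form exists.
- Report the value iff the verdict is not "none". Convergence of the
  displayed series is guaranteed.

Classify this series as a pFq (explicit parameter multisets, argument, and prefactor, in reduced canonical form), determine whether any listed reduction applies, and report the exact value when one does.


At argument 2: a 2F1 with upper {-4, 3/5}, lower {1/2}, scaled by C = 1/7. Verdict: terminating - upper -4 stops the sum at k = 4; the 5 terms are added exactly. Sum: 31267/153125.

Structural cue: x = 2 and the lower running product (C = 1/7) is a rising factorial.
Step ratio: r(k) = 2 * (k-4) (k+3/5) / [(k+1/2) (k+1)] - rational in k. x = 2; t_0 = 1/7; negate the roots.
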